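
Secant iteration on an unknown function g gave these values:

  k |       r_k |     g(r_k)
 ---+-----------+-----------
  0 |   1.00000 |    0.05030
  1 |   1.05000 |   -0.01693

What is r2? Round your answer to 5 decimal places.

1.03741

r2 = 1.05000 − (-0.01693)·(1.05000 − 1.00000) / (-0.01693 − 0.05030)
   = 1.05000 − (-0.0008465)/(-0.0672300) = 1.0374089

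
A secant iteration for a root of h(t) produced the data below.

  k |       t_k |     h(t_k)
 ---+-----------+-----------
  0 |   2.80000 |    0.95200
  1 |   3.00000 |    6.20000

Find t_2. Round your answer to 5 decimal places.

t_2 = 3.00000 − 6.20000·(3.00000 − 2.80000) / (6.20000 − 0.95200)
   = 3.00000 − (1.2400000)/(5.2480000) = 2.7637195

2.76372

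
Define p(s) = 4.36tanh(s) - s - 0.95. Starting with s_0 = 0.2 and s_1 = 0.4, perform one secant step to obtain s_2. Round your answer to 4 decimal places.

0.2971

p(0.2) = -0.289444, p(0.4) = 0.306577
s_2 = 0.400000 − 0.306577·(0.400000 − 0.200000) / (0.306577 − (-0.289444)) = 0.400000 − (0.061315)/(0.596021) = 0.297125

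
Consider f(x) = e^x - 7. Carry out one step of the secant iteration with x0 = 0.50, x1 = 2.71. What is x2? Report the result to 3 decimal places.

f(0.50) = -5.35128, f(2.71) = 8.02928
x2 = 2.71000 − 8.02928·(2.71000 − 0.50000) / (8.02928 − (-5.35128)) = 2.71000 − (17.74470)/(13.38055) = 1.38384

1.384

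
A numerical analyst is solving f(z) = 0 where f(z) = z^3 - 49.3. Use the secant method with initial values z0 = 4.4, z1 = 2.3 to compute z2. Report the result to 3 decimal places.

3.368

f(4.4) = 35.88400, f(2.3) = -37.13300
z2 = 2.30000 − (-37.13300)·(2.30000 − 4.40000) / (-37.13300 − 35.88400) = 2.30000 − (77.97930)/(-73.01700) = 3.36796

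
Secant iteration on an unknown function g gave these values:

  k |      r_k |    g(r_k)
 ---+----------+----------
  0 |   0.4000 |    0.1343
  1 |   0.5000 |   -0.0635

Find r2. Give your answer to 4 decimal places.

0.4679

r2 = 0.5000 − (-0.0635)·(0.5000 − 0.4000) / (-0.0635 − 0.1343)
   = 0.5000 − (-0.006350)/(-0.197800) = 0.467897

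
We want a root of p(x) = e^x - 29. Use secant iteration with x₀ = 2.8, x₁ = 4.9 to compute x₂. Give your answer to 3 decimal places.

3.024

p(2.8) = -12.55535, p(4.9) = 105.28978
x₂ = 4.90000 − 105.28978·(4.90000 − 2.80000) / (105.28978 − (-12.55535)) = 4.90000 − (221.10854)/(117.84513) = 3.02374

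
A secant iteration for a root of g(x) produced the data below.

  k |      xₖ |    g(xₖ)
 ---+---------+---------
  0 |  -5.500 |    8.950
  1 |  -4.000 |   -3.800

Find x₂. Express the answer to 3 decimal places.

-4.447

x₂ = -4.000 − (-3.800)·(-4.000 − (-5.500)) / (-3.800 − 8.950)
   = -4.000 − (-5.70000)/(-12.75000) = -4.44706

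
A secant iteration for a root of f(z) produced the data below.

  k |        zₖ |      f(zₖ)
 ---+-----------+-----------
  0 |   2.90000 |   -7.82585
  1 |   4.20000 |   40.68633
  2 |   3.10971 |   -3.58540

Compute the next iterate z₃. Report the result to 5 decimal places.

3.19801

z₃ = 3.10971 − (-3.58540)·(3.10971 − 4.20000) / (-3.58540 − 40.68633)
   = 3.10971 − (3.9091258)/(-44.2717300) = 3.1980085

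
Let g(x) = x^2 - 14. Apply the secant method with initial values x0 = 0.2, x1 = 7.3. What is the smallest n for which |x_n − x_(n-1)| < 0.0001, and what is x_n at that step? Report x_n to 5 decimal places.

g(0.2) = -13.9600000, g(7.3) = 39.2900000
x2 = 7.3000000 − 39.2900000·(7.1000000)/(53.2500000) = 2.0613333;  |Δ| = 5.2386667
g(2.0613333) = -9.7509049
x3 = 2.0613333 − (-9.7509049)·(-5.2386667)/(-49.0409049) = 3.1029483;  |Δ| = 1.0416150
g(3.1029483) = -4.3717119
x4 = 3.1029483 − (-4.3717119)·(1.0416150)/(5.3791930) = 3.9494769;  |Δ| = 0.8465286
g(3.9494769) = 1.5983674
x5 = 3.9494769 − 1.5983674·(0.8465286)/(5.9700793) = 3.7228360;  |Δ| = 0.2266408
g(3.7228360) = -0.1404919
x6 = 3.7228360 − (-0.1404919)·(-0.2266408)/(-1.7388593) = 3.7411476;  |Δ| = 0.0183115
g(3.7411476) = -0.0038148
x7 = 3.7411476 − (-0.0038148)·(0.0183115)/(0.1366770) = 3.7416587;  |Δ| = 0.0005111
g(3.7416587) = 0.0000096
x8 = 3.7416587 − 0.0000096·(0.0005111)/(0.0038245) = 3.7416574;  |Δ| = 0.0000013
|x8 − x7| = 0.0000013 < 0.0001

n = 8, x_n = 3.74166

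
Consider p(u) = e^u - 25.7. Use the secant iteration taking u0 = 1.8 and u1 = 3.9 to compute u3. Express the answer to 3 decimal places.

3.093

p(1.8) = -19.65035, p(3.9) = 23.70245
u2 = 3.90000 − 23.70245·(3.90000 − 1.80000) / (23.70245 − (-19.65035)) = 3.90000 − (49.77514)/(43.35280) = 2.75186
p(2.75186) = -10.02827
u3 = 2.75186 − (-10.02827)·(2.75186 − 3.90000) / (-10.02827 − 23.70245) = 2.75186 − (11.51387)/(-33.73072) = 3.09321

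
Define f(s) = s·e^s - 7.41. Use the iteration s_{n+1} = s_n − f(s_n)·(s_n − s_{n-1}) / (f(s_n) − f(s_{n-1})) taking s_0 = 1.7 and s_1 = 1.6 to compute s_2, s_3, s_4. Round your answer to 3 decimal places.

f(1.7) = 1.89571, f(1.6) = 0.51485
s_2 = 1.60000 − 0.51485·(1.60000 − 1.70000) / (0.51485 − 1.89571) = 1.60000 − (-0.05149)/(-1.38086) = 1.56272
f(1.56272) = 0.04690
s_3 = 1.56272 − 0.04690·(1.56272 − 1.60000) / (0.04690 − 0.51485) = 1.56272 − (-0.00175)/(-0.46795) = 1.55898
f(1.55898) = 0.00132
s_4 = 1.55898 − 0.00132·(1.55898 − 1.56272) / (0.00132 − 0.04690) = 1.55898 − (0.00000)/(-0.04558) = 1.55887

1.563, 1.559, 1.559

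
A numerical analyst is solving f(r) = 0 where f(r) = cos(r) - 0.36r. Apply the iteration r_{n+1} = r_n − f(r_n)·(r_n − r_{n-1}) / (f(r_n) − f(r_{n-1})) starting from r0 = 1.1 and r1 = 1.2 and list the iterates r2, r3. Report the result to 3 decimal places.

1.145, 1.146

f(1.1) = 0.05760, f(1.2) = -0.06964
r2 = 1.20000 − (-0.06964)·(1.20000 − 1.10000) / (-0.06964 − 0.05760) = 1.20000 − (-0.00696)/(-0.12724) = 1.14527
f(1.14527) = 0.00051
r3 = 1.14527 − 0.00051·(1.14527 − 1.20000) / (0.00051 − (-0.06964)) = 1.14527 − (-0.00003)/(0.07015) = 1.14566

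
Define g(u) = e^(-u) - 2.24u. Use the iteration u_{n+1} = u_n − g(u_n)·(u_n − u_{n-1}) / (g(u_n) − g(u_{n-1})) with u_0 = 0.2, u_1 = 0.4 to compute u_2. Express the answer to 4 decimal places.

g(0.2) = 0.370731, g(0.4) = -0.225680
u_2 = 0.400000 − (-0.225680)·(0.400000 − 0.200000) / (-0.225680 − 0.370731) = 0.400000 − (-0.045136)/(-0.596411) = 0.324321

0.3243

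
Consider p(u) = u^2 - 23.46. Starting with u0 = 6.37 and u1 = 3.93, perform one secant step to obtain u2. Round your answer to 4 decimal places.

4.7082

p(6.37) = 17.116900, p(3.93) = -8.015100
u2 = 3.930000 − (-8.015100)·(3.930000 − 6.370000) / (-8.015100 − 17.116900) = 3.930000 − (19.556844)/(-25.132000) = 4.708165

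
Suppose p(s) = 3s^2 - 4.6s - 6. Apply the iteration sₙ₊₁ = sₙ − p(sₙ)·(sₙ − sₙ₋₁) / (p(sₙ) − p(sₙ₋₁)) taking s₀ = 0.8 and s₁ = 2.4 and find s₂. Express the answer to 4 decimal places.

p(0.8) = -7.760000, p(2.4) = 0.240000
s₂ = 2.400000 − 0.240000·(2.400000 − 0.800000) / (0.240000 − (-7.760000)) = 2.400000 − (0.384000)/(8.000000) = 2.352000

2.3520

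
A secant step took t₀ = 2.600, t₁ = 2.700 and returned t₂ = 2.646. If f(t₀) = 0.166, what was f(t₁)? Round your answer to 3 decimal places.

-0.195

The secant line through (2.600, 0.166) and (2.700, f(t₁)) crosses zero at t₂ = 2.646.
So (2.600, 0.166), (2.700, f(t₁)), (2.646, 0) are collinear:
f(t₁) = 0.166 · (2.700 − 2.646) / (2.600 − 2.646) = 0.166 · (0.05400)/(-0.04600) = -0.19487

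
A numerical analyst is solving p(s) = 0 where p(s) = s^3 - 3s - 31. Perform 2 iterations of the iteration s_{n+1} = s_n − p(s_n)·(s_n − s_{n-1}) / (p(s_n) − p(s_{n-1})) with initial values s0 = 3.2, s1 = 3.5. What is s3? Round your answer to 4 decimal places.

3.4587

p(3.2) = -7.832000, p(3.5) = 1.375000
s2 = 3.500000 − 1.375000·(3.500000 − 3.200000) / (1.375000 − (-7.832000)) = 3.500000 − (0.412500)/(9.207000) = 3.455197
p(3.455197) = -0.116110
s3 = 3.455197 − (-0.116110)·(3.455197 − 3.500000) / (-0.116110 − 1.375000) = 3.455197 − (0.005202)/(-1.491110) = 3.458686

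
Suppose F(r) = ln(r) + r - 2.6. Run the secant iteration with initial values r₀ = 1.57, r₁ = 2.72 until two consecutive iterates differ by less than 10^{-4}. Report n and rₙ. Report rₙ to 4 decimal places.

F(1.57) = -0.578924, F(2.72) = 1.120632
r₂ = 2.720000 − 1.120632·(1.150000)/(1.699556) = 1.961728;  |Δ| = 0.758272
F(1.961728) = 0.035553
r₃ = 1.961728 − 0.035553·(-0.758272)/(-1.085079) = 1.936882;  |Δ| = 0.024845
F(1.936882) = -0.002038
r₄ = 1.936882 − (-0.002038)·(-0.024845)/(-0.037591) = 1.938229;  |Δ| = 0.001347
F(1.938229) = 0.000004
r₅ = 1.938229 − 0.000004·(0.001347)/(0.002042) = 1.938227;  |Δ| = 0.000003
|r₅ − r₄| = 0.000003 < 10^{-4}

n = 5, rₙ = 1.9382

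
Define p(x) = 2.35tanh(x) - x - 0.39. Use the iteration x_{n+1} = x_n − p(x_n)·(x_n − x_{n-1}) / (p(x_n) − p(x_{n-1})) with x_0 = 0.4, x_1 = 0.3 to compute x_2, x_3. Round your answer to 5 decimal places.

p(0.4) = 0.1028801, p(0.3) = -0.0054154
x_2 = 0.3000000 − (-0.0054154)·(0.3000000 − 0.4000000) / (-0.0054154 − 0.1028801) = 0.3000000 − (0.0005415)/(-0.1082954) = 0.3050005
p(0.3050005) = 0.0003224
x_3 = 0.3050005 − 0.0003224·(0.3050005 − 0.3000000) / (0.0003224 − (-0.0054154)) = 0.3050005 − (0.0000016)/(0.0057378) = 0.3047196

0.30500, 0.30472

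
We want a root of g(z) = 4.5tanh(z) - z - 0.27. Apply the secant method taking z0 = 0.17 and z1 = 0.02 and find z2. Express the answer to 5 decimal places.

g(0.17) = 0.3177147, g(0.02) = -0.2000120
z2 = 0.0200000 − (-0.2000120)·(0.0200000 − 0.1700000) / (-0.2000120 − 0.3177147) = 0.0200000 − (0.0300018)/(-0.5177267) = 0.0779491

0.07795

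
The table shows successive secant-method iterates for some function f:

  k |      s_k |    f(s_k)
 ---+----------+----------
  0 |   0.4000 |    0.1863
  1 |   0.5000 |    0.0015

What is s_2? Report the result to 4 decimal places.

0.5008

s_2 = 0.5000 − 0.0015·(0.5000 − 0.4000) / (0.0015 − 0.1863)
   = 0.5000 − (0.000150)/(-0.184800) = 0.500812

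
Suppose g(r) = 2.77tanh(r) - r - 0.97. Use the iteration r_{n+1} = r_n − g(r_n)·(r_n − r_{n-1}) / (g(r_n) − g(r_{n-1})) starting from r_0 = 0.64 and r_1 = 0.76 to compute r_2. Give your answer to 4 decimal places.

g(0.64) = -0.045228, g(0.76) = 0.045783
r_2 = 0.760000 − 0.045783·(0.760000 − 0.640000) / (0.045783 − (-0.045228)) = 0.760000 − (0.005494)/(0.091011) = 0.699634

0.6996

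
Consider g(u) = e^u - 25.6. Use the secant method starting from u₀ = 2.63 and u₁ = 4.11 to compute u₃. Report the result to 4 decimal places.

3.1493

g(2.63) = -11.726230, g(4.11) = 35.346718
u₂ = 4.110000 − 35.346718·(4.110000 − 2.630000) / (35.346718 − (-11.726230)) = 4.110000 − (52.313142)/(47.072948) = 2.998679
g(2.998679) = -5.540973
u₃ = 2.998679 − (-5.540973)·(2.998679 − 4.110000) / (-5.540973 − 35.346718) = 2.998679 − (6.157798)/(-40.887690) = 3.149282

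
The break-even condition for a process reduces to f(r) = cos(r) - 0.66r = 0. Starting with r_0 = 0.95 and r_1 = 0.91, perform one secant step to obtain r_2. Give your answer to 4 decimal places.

0.9190

f(0.95) = -0.045317, f(0.91) = 0.013146
r_2 = 0.910000 − 0.013146·(0.910000 − 0.950000) / (0.013146 − (-0.045317)) = 0.910000 − (-0.000526)/(0.058463) = 0.918994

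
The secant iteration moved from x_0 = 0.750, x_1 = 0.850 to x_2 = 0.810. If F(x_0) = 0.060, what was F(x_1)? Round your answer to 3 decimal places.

The secant line through (0.750, 0.060) and (0.850, F(x_1)) crosses zero at x_2 = 0.810.
So (0.750, 0.060), (0.850, F(x_1)), (0.810, 0) are collinear:
F(x_1) = 0.060 · (0.850 − 0.810) / (0.750 − 0.810) = 0.060 · (0.04000)/(-0.06000) = -0.04000

-0.040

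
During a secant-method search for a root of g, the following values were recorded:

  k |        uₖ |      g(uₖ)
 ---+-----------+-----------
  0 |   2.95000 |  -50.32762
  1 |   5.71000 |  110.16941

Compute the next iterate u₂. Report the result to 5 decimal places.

u₂ = 5.71000 − 110.16941·(5.71000 − 2.95000) / (110.16941 − (-50.32762))
   = 5.71000 − (304.0675716)/(160.4970300) = 3.8154629

3.81546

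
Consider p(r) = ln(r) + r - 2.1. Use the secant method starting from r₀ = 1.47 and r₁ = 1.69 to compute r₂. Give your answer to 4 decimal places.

1.6198

p(1.47) = -0.244738, p(1.69) = 0.114729
r₂ = 1.690000 − 0.114729·(1.690000 − 1.470000) / (0.114729 − (-0.244738)) = 1.690000 − (0.025240)/(0.359466) = 1.619784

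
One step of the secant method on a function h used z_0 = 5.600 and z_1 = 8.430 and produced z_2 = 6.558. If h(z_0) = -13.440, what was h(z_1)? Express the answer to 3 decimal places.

26.263

The secant line through (5.600, -13.440) and (8.430, h(z_1)) crosses zero at z_2 = 6.558.
So (5.600, -13.440), (8.430, h(z_1)), (6.558, 0) are collinear:
h(z_1) = -13.440 · (8.430 − 6.558) / (5.600 − 6.558) = -13.440 · (1.87200)/(-0.95800) = 26.26271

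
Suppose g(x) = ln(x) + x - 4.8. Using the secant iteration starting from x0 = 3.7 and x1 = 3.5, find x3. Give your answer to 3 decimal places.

3.537

g(3.7) = 0.20833, g(3.5) = -0.04724
x2 = 3.50000 − (-0.04724)·(3.50000 − 3.70000) / (-0.04724 − 0.20833) = 3.50000 − (0.00945)/(-0.25557) = 3.53697
g(3.53697) = 0.00024
x3 = 3.53697 − 0.00024·(3.53697 − 3.50000) / (0.00024 − (-0.04724)) = 3.53697 − (0.00001)/(0.04747) = 3.53678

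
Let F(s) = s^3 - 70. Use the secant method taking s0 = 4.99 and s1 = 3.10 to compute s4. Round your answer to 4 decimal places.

4.1177

F(4.99) = 54.251499, F(3.10) = -40.209000
s2 = 3.100000 − (-40.209000)·(3.100000 − 4.990000) / (-40.209000 − 54.251499) = 3.100000 − (75.995010)/(-94.460499) = 3.904516
F(3.904516) = -10.474683
s3 = 3.904516 − (-10.474683)·(3.904516 − 3.100000) / (-10.474683 − (-40.209000)) = 3.904516 − (-8.427053)/(29.734317) = 4.187928
F(4.187928) = 3.450983
s4 = 4.187928 − 3.450983·(4.187928 − 3.904516) / (3.450983 − (-10.474683)) = 4.187928 − (0.978049)/(13.925666) = 4.117694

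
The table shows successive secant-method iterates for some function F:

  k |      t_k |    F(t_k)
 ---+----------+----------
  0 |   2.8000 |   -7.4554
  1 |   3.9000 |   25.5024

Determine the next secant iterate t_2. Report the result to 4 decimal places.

3.0488

t_2 = 3.9000 − 25.5024·(3.9000 − 2.8000) / (25.5024 − (-7.4554))
   = 3.9000 − (28.052640)/(32.957800) = 3.048832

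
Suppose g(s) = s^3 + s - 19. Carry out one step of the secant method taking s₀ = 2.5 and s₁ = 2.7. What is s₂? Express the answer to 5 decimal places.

g(2.5) = -0.8750000, g(2.7) = 3.3830000
s₂ = 2.7000000 − 3.3830000·(2.7000000 − 2.5000000) / (3.3830000 − (-0.8750000)) = 2.7000000 − (0.6766000)/(4.2580000) = 2.5410991

2.54110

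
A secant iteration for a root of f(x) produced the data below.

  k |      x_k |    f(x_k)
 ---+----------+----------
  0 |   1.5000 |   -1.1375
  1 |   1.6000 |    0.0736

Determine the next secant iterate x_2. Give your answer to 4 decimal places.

1.5939

x_2 = 1.6000 − 0.0736·(1.6000 − 1.5000) / (0.0736 − (-1.1375))
   = 1.6000 − (0.007360)/(1.211100) = 1.593923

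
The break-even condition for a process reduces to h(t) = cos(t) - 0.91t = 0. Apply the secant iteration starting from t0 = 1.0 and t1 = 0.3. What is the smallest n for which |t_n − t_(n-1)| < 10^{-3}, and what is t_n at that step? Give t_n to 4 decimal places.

n = 5, t_n = 0.7807

h(1.0) = -0.369698, h(0.3) = 0.682336
t2 = 0.300000 − 0.682336·(-0.700000)/(1.052034) = 0.754011;  |Δ| = 0.454011
h(0.754011) = 0.042798
t3 = 0.754011 − 0.042798·(0.454011)/(-0.639538) = 0.784394;  |Δ| = 0.030383
h(0.784394) = -0.005982
t4 = 0.784394 − (-0.005982)·(0.030383)/(-0.048780) = 0.780668;  |Δ| = 0.003726
h(0.780668) = 0.000036
t5 = 0.780668 − 0.000036·(-0.003726)/(0.006018) = 0.780690;  |Δ| = 0.000022
|t5 − t4| = 0.000022 < 10^{-3}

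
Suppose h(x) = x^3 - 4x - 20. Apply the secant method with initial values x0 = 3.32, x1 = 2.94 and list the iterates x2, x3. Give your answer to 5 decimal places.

3.18965, 3.20236

h(3.32) = 3.3143680, h(2.94) = -6.3478160
x2 = 2.9400000 − (-6.3478160)·(2.9400000 − 3.3200000) / (-6.3478160 − 3.3143680) = 2.9400000 − (2.4121701)/(-9.6621840) = 3.1896506
h(3.1896506) = -0.3075087
x3 = 3.1896506 − (-0.3075087)·(3.1896506 − 2.9400000) / (-0.3075087 − (-6.3478160)) = 3.1896506 − (-0.0767697)/(6.0403073) = 3.2023602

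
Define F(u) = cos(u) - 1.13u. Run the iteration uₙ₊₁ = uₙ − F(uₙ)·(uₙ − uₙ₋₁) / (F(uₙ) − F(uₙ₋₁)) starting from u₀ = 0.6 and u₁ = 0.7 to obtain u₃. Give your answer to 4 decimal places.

0.6852

F(0.6) = 0.147336, F(0.7) = -0.026158
u₂ = 0.700000 − (-0.026158)·(0.700000 − 0.600000) / (-0.026158 − 0.147336) = 0.700000 − (-0.002616)/(-0.173493) = 0.684923
F(0.684923) = 0.000505
u₃ = 0.684923 − 0.000505·(0.684923 − 0.700000) / (0.000505 − (-0.026158)) = 0.684923 − (-0.000008)/(0.026663) = 0.685208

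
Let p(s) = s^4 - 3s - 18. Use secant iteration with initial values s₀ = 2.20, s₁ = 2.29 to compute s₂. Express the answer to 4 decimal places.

p(2.20) = -1.174400, p(2.29) = 2.630585
s₂ = 2.290000 − 2.630585·(2.290000 − 2.200000) / (2.630585 − (-1.174400)) = 2.290000 − (0.236753)/(3.804985) = 2.227778

2.2278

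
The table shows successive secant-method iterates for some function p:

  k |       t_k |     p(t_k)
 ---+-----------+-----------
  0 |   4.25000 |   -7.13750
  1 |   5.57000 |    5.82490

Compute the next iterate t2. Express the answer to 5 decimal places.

t2 = 5.57000 − 5.82490·(5.57000 − 4.25000) / (5.82490 − (-7.13750))
   = 5.57000 − (7.6888680)/(12.9624000) = 4.9768330

4.97683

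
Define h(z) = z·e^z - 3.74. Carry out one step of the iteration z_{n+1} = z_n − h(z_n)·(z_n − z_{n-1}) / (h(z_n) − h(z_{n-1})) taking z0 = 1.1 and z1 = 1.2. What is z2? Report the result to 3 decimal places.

1.164

h(1.1) = -0.43542, h(1.2) = 0.24414
z2 = 1.20000 − 0.24414·(1.20000 − 1.10000) / (0.24414 − (-0.43542)) = 1.20000 − (0.02441)/(0.67956) = 1.16407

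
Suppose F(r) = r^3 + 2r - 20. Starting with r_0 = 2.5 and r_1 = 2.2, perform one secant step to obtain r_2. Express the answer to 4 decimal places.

F(2.5) = 0.625000, F(2.2) = -4.952000
r_2 = 2.200000 − (-4.952000)·(2.200000 − 2.500000) / (-4.952000 − 0.625000) = 2.200000 − (1.485600)/(-5.577000) = 2.466380

2.4664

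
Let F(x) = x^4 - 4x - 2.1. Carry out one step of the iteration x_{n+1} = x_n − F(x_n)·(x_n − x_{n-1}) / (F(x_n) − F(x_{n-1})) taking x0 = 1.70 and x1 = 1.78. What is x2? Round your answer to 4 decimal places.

F(1.70) = -0.547900, F(1.78) = 0.818759
x2 = 1.780000 − 0.818759·(1.780000 − 1.700000) / (0.818759 − (-0.547900)) = 1.780000 − (0.065501)/(1.366659) = 1.732072

1.7321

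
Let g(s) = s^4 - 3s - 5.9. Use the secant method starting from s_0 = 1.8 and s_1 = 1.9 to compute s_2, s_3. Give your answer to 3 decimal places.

1.836, 1.838

g(1.8) = -0.80240, g(1.9) = 1.43210
s_2 = 1.90000 − 1.43210·(1.90000 − 1.80000) / (1.43210 − (-0.80240)) = 1.90000 − (0.14321)/(2.23450) = 1.83591
g(1.83591) = -0.04703
s_3 = 1.83591 − (-0.04703)·(1.83591 − 1.90000) / (-0.04703 − 1.43210) = 1.83591 − (0.00301)/(-1.47913) = 1.83795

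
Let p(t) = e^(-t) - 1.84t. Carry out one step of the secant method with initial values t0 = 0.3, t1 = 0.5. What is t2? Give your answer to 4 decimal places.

p(0.3) = 0.188818, p(0.5) = -0.313469
t2 = 0.500000 − (-0.313469)·(0.500000 − 0.300000) / (-0.313469 − 0.188818) = 0.500000 − (-0.062694)/(-0.502288) = 0.375183

0.3752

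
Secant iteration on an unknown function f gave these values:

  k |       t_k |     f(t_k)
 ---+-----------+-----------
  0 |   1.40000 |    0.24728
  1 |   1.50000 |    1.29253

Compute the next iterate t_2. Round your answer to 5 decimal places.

1.37634

t_2 = 1.50000 − 1.29253·(1.50000 − 1.40000) / (1.29253 − 0.24728)
   = 1.50000 − (0.1292530)/(1.0452500) = 1.3763425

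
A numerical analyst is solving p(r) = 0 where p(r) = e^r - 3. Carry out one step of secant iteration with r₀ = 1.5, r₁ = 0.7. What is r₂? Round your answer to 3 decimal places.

p(1.5) = 1.48169, p(0.7) = -0.98625
r₂ = 0.70000 − (-0.98625)·(0.70000 − 1.50000) / (-0.98625 − 1.48169) = 0.70000 − (0.78900)/(-2.46794) = 1.01970

1.020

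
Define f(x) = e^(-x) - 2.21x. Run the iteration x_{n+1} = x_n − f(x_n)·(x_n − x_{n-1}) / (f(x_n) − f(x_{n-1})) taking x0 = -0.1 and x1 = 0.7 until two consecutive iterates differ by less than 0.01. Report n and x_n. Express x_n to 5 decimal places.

n = 4, x_n = 0.32646

f(-0.1) = 1.3261709, f(0.7) = -1.0504147
x2 = 0.7000000 − (-1.0504147)·(0.8000000)/(-2.3765856) = 0.3464122;  |Δ| = 0.3535878
f(0.3464122) = -0.0583500
x3 = 0.3464122 − (-0.0583500)·(-0.3535878)/(0.9920647) = 0.3256153;  |Δ| = 0.0207969
f(0.3256153) = 0.0024731
x4 = 0.3256153 − 0.0024731·(-0.0207969)/(0.0608230) = 0.3264609;  |Δ| = 0.0008456
|x4 − x3| = 0.0008456 < 0.01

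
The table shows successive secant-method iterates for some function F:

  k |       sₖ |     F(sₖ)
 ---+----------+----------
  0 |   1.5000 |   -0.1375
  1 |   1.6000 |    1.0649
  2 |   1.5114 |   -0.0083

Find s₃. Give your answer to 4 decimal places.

s₃ = 1.5114 − (-0.0083)·(1.5114 − 1.6000) / (-0.0083 − 1.0649)
   = 1.5114 − (0.000735)/(-1.073200) = 1.512085

1.5121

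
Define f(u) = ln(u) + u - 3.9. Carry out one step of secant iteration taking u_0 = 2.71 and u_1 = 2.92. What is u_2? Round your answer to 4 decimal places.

2.8524

f(2.71) = -0.193051, f(2.92) = 0.091584
u_2 = 2.920000 − 0.091584·(2.920000 − 2.710000) / (0.091584 − (-0.193051)) = 2.920000 − (0.019233)/(0.284635) = 2.852431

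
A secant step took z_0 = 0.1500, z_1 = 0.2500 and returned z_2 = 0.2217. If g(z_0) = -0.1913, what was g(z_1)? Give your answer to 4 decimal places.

0.0755

The secant line through (0.1500, -0.1913) and (0.2500, g(z_1)) crosses zero at z_2 = 0.2217.
So (0.1500, -0.1913), (0.2500, g(z_1)), (0.2217, 0) are collinear:
g(z_1) = -0.1913 · (0.2500 − 0.2217) / (0.1500 − 0.2217) = -0.1913 · (0.028300)/(-0.071700) = 0.075506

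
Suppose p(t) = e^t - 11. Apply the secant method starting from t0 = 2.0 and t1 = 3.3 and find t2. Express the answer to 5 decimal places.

p(2.0) = -3.6109439, p(3.3) = 16.1126389
t2 = 3.3000000 − 16.1126389·(3.3000000 − 2.0000000) / (16.1126389 − (-3.6109439)) = 3.3000000 − (20.9464306)/(19.7235828) = 2.2380007

2.23800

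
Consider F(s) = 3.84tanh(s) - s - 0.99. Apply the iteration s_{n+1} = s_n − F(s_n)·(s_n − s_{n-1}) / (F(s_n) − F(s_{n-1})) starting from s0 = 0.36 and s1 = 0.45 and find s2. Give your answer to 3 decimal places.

0.371

F(0.36) = -0.02438, F(0.45) = 0.18009
s2 = 0.45000 − 0.18009·(0.45000 − 0.36000) / (0.18009 − (-0.02438)) = 0.45000 − (0.01621)/(0.20447) = 0.37073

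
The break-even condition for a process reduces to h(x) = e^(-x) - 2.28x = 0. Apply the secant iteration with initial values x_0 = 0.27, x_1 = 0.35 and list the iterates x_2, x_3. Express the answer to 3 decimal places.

0.319, 0.319

h(0.27) = 0.14778, h(0.35) = -0.09331
x_2 = 0.35000 − (-0.09331)·(0.35000 − 0.27000) / (-0.09331 − 0.14778) = 0.35000 − (-0.00746)/(-0.24109) = 0.31904
h(0.31904) = -0.00056
x_3 = 0.31904 − (-0.00056)·(0.31904 − 0.35000) / (-0.00056 − (-0.09331)) = 0.31904 − (0.00002)/(0.09276) = 0.31885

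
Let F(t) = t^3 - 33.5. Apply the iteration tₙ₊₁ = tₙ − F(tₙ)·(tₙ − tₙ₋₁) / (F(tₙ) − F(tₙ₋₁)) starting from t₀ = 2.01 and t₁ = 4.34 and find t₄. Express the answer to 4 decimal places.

F(2.01) = -25.379399, F(4.34) = 48.246504
t₂ = 4.340000 − 48.246504·(4.340000 − 2.010000) / (48.246504 − (-25.379399)) = 4.340000 − (112.414354)/(73.625903) = 2.813168
F(2.813168) = -11.236820
t₃ = 2.813168 − (-11.236820)·(2.813168 − 4.340000) / (-11.236820 − 48.246504) = 2.813168 − (17.156732)/(-59.483324) = 3.101598
F(3.101598) = -3.662915
t₄ = 3.101598 − (-3.662915)·(3.101598 − 2.813168) / (-3.662915 − (-11.236820)) = 3.101598 − (-1.056492)/(7.573905) = 3.241089

3.2411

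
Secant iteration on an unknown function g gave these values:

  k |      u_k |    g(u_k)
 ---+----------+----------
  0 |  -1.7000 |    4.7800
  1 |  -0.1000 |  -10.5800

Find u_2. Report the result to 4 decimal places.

u_2 = -0.1000 − (-10.5800)·(-0.1000 − (-1.7000)) / (-10.5800 − 4.7800)
   = -0.1000 − (-16.928000)/(-15.360000) = -1.202083

-1.2021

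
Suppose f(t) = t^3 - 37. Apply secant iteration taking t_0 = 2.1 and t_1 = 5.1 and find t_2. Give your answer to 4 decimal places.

2.7744

f(2.1) = -27.739000, f(5.1) = 95.651000
t_2 = 5.100000 − 95.651000·(5.100000 − 2.100000) / (95.651000 − (-27.739000)) = 5.100000 − (286.953000)/(123.390000) = 2.774423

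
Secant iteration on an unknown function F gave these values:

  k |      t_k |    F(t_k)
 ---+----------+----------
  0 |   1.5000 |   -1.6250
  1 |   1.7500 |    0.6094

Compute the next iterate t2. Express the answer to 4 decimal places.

1.6818

t2 = 1.7500 − 0.6094·(1.7500 − 1.5000) / (0.6094 − (-1.6250))
   = 1.7500 − (0.152350)/(2.234400) = 1.681816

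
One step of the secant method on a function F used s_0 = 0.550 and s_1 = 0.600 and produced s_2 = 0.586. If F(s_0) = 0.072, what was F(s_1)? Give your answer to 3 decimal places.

The secant line through (0.550, 0.072) and (0.600, F(s_1)) crosses zero at s_2 = 0.586.
So (0.550, 0.072), (0.600, F(s_1)), (0.586, 0) are collinear:
F(s_1) = 0.072 · (0.600 − 0.586) / (0.550 − 0.586) = 0.072 · (0.01400)/(-0.03600) = -0.02800

-0.028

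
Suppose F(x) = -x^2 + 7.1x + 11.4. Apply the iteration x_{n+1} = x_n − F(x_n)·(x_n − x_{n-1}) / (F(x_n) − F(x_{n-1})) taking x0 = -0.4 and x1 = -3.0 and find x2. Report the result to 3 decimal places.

F(-0.4) = 8.40000, F(-3.0) = -18.90000
x2 = -3.00000 − (-18.90000)·(-3.00000 − (-0.40000)) / (-18.90000 − 8.40000) = -3.00000 − (49.14000)/(-27.30000) = -1.20000

-1.200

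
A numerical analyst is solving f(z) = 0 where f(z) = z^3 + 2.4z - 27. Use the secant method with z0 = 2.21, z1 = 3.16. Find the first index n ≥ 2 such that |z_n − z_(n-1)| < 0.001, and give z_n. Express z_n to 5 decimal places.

f(2.21) = -10.9021390, f(3.16) = 12.1384960
z2 = 3.1600000 − 12.1384960·(0.9500000)/(23.0406350) = 2.6595116;  |Δ| = 0.5004884
f(2.6595116) = -1.8064421
z3 = 2.6595116 − (-1.8064421)·(-0.5004884)/(-13.9449381) = 2.7243454;  |Δ| = 0.0648338
f(2.7243454) = -0.2413225
z4 = 2.7243454 − (-0.2413225)·(0.0648338)/(1.5651196) = 2.7343420;  |Δ| = 0.0099966
f(2.7343420) = 0.0060728
z5 = 2.7343420 − 0.0060728·(0.0099966)/(0.2473953) = 2.7340966;  |Δ| = 0.0002454
|z5 − z4| = 0.0002454 < 0.001

n = 5, z_n = 2.73410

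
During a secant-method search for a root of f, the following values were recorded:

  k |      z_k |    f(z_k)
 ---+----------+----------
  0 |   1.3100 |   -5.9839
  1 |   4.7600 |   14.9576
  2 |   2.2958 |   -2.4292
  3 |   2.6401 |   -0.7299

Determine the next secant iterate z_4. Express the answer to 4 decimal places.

2.7880

z_4 = 2.6401 − (-0.7299)·(2.6401 − 2.2958) / (-0.7299 − (-2.4292))
   = 2.6401 − (-0.251305)/(1.699300) = 2.787987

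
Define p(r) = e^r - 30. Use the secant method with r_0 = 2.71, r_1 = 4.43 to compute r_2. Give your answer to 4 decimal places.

3.0837

p(2.71) = -14.970724, p(4.43) = 53.931417
r_2 = 4.430000 − 53.931417·(4.430000 − 2.710000) / (53.931417 − (-14.970724)) = 4.430000 − (92.762037)/(68.902141) = 3.083713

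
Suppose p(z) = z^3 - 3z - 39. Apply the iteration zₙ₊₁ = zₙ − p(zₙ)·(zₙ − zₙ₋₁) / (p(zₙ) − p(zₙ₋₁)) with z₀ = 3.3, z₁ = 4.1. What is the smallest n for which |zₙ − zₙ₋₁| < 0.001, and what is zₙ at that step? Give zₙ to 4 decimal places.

n = 5, zₙ = 3.6854

p(3.3) = -12.963000, p(4.1) = 17.621000
z₂ = 4.100000 − 17.621000·(0.800000)/(30.584000) = 3.639079;  |Δ| = 0.460921
p(3.639079) = -1.725283
z₃ = 3.639079 − (-1.725283)·(-0.460921)/(-19.346283) = 3.680184;  |Δ| = 0.041104
p(3.680184) = -0.197055
z₄ = 3.680184 − (-0.197055)·(0.041104)/(1.528228) = 3.685484;  |Δ| = 0.005300
p(3.685484) = 0.002707
z₅ = 3.685484 − 0.002707·(0.005300)/(0.199761) = 3.685412;  |Δ| = 0.000072
|z₅ − z₄| = 0.000072 < 0.001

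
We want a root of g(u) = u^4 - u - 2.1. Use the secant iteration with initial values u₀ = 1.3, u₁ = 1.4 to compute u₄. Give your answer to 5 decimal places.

1.36428

g(1.3) = -0.5439000, g(1.4) = 0.3416000
u₂ = 1.4000000 − 0.3416000·(1.4000000 − 1.3000000) / (0.3416000 − (-0.5439000)) = 1.4000000 − (0.0341600)/(0.8855000) = 1.3614229
g(1.3614229) = -0.0260631
u₃ = 1.3614229 − (-0.0260631)·(1.3614229 − 1.4000000) / (-0.0260631 − 0.3416000) = 1.3614229 − (0.0010054)/(-0.3676631) = 1.3641576
g(1.3641576) = -0.0011122
u₄ = 1.3641576 − (-0.0011122)·(1.3641576 − 1.3614229) / (-0.0011122 − (-0.0260631)) = 1.3641576 − (-0.0000030)/(0.0249508) = 1.3642795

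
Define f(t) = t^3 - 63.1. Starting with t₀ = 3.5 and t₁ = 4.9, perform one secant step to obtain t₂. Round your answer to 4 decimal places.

f(3.5) = -20.225000, f(4.9) = 54.549000
t₂ = 4.900000 − 54.549000·(4.900000 − 3.500000) / (54.549000 − (-20.225000)) = 4.900000 − (76.368600)/(74.774000) = 3.878674

3.8787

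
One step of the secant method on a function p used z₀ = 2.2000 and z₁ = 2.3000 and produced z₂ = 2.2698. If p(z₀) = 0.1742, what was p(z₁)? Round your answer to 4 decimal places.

The secant line through (2.2000, 0.1742) and (2.3000, p(z₁)) crosses zero at z₂ = 2.2698.
So (2.2000, 0.1742), (2.3000, p(z₁)), (2.2698, 0) are collinear:
p(z₁) = 0.1742 · (2.3000 − 2.2698) / (2.2000 − 2.2698) = 0.1742 · (0.030200)/(-0.069800) = -0.075370

-0.0754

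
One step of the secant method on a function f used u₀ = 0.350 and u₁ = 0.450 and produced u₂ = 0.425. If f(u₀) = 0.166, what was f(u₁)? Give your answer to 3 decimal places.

-0.055

The secant line through (0.350, 0.166) and (0.450, f(u₁)) crosses zero at u₂ = 0.425.
So (0.350, 0.166), (0.450, f(u₁)), (0.425, 0) are collinear:
f(u₁) = 0.166 · (0.450 − 0.425) / (0.350 − 0.425) = 0.166 · (0.02500)/(-0.07500) = -0.05533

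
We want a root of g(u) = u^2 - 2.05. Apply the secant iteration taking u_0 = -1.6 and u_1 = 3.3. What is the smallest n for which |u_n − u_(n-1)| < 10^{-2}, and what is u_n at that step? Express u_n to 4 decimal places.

g(-1.6) = 0.510000, g(3.3) = 8.840000
u_2 = 3.300000 − 8.840000·(4.900000)/(8.330000) = -1.900000;  |Δ| = 5.200000
g(-1.900000) = 1.560000
u_3 = -1.900000 − 1.560000·(-5.200000)/(-7.280000) = -3.014286;  |Δ| = 1.114286
g(-3.014286) = 7.035918
u_4 = -3.014286 − 7.035918·(-1.114286)/(5.475918) = -1.582558;  |Δ| = 1.431728
g(-1.582558) = 0.454490
u_5 = -1.582558 − 0.454490·(1.431728)/(-6.581428) = -1.483688;  |Δ| = 0.098870
g(-1.483688) = 0.151330
u_6 = -1.483688 − 0.151330·(0.098870)/(-0.303160) = -1.434334;  |Δ| = 0.049354
g(-1.434334) = 0.007315
u_7 = -1.434334 − 0.007315·(0.049354)/(-0.144015) = -1.431828;  |Δ| = 0.002507
|u_7 − u_6| = 0.002507 < 10^{-2}

n = 7, u_n = -1.4318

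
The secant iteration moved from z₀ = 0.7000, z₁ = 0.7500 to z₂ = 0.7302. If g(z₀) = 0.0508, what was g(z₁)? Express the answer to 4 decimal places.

The secant line through (0.7000, 0.0508) and (0.7500, g(z₁)) crosses zero at z₂ = 0.7302.
So (0.7000, 0.0508), (0.7500, g(z₁)), (0.7302, 0) are collinear:
g(z₁) = 0.0508 · (0.7500 − 0.7302) / (0.7000 − 0.7302) = 0.0508 · (0.019800)/(-0.030200) = -0.033306

-0.0333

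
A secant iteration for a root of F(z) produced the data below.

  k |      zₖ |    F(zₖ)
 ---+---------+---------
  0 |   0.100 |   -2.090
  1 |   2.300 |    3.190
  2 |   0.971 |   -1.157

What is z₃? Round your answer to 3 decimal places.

z₃ = 0.971 − (-1.157)·(0.971 − 2.300) / (-1.157 − 3.190)
   = 0.971 − (1.53765)/(-4.34700) = 1.32473

1.325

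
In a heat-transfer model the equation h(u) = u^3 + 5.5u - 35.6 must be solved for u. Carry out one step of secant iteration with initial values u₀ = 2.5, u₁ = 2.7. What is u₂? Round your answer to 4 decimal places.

2.7414

h(2.5) = -6.225000, h(2.7) = -1.067000
u₂ = 2.700000 − (-1.067000)·(2.700000 − 2.500000) / (-1.067000 − (-6.225000)) = 2.700000 − (-0.213400)/(5.158000) = 2.741373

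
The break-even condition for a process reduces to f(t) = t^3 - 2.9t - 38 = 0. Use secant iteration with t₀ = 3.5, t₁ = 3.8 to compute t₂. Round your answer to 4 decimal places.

f(3.5) = -5.275000, f(3.8) = 5.852000
t₂ = 3.800000 − 5.852000·(3.800000 − 3.500000) / (5.852000 − (-5.275000)) = 3.800000 − (1.755600)/(11.127000) = 3.642222

3.6422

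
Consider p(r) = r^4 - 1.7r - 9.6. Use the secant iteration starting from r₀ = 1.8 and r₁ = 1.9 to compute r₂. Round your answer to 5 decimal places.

1.89145

p(1.8) = -2.1624000, p(1.9) = 0.2021000
r₂ = 1.9000000 − 0.2021000·(1.9000000 − 1.8000000) / (0.2021000 − (-2.1624000)) = 1.9000000 − (0.0202100)/(2.3645000) = 1.8914527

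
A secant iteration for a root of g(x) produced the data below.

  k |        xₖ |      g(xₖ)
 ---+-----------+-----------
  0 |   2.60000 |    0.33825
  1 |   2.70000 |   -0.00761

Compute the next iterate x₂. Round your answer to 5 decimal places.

2.69780

x₂ = 2.70000 − (-0.00761)·(2.70000 − 2.60000) / (-0.00761 − 0.33825)
   = 2.70000 − (-0.0007610)/(-0.3458600) = 2.6977997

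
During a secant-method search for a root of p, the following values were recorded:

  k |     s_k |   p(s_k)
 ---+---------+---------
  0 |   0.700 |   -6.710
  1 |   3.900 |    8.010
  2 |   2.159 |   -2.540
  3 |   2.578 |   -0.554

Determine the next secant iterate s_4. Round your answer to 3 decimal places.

s_4 = 2.578 − (-0.554)·(2.578 − 2.159) / (-0.554 − (-2.540))
   = 2.578 − (-0.23213)/(1.98600) = 2.69488

2.695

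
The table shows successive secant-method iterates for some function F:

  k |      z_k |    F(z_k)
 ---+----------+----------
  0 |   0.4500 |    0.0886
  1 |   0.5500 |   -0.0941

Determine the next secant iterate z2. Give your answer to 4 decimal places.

z2 = 0.5500 − (-0.0941)·(0.5500 − 0.4500) / (-0.0941 − 0.0886)
   = 0.5500 − (-0.009410)/(-0.182700) = 0.498495

0.4985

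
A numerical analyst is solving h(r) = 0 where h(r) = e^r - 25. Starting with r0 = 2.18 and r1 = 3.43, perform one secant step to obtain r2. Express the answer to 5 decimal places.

h(2.18) = -16.1536937, h(3.43) = 5.8766427
r2 = 3.4300000 − 5.8766427·(3.4300000 − 2.1800000) / (5.8766427 − (-16.1536937)) = 3.4300000 − (7.3458034)/(22.0303365) = 3.0965596

3.09656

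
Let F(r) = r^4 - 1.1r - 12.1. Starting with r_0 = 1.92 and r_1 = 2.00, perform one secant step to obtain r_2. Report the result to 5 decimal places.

F(1.92) = -0.6224550, F(2.00) = 1.7000000
r_2 = 2.0000000 − 1.7000000·(2.0000000 − 1.9200000) / (1.7000000 − (-0.6224550)) = 2.0000000 − (0.1360000)/(2.3224550) = 1.9414413

1.94144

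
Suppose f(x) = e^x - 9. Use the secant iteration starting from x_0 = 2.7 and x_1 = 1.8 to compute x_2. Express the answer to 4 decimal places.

2.1007

f(2.7) = 5.879732, f(1.8) = -2.950353
x_2 = 1.800000 − (-2.950353)·(1.800000 − 2.700000) / (-2.950353 − 5.879732) = 1.800000 − (2.655317)/(-8.830084) = 2.100713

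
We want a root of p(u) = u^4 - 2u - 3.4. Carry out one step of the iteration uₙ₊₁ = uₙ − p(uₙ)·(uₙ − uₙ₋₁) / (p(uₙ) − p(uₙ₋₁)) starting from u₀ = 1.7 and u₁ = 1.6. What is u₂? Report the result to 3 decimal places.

p(1.7) = 1.55210, p(1.6) = -0.04640
u₂ = 1.60000 − (-0.04640)·(1.60000 − 1.70000) / (-0.04640 − 1.55210) = 1.60000 − (0.00464)/(-1.59850) = 1.60290

1.603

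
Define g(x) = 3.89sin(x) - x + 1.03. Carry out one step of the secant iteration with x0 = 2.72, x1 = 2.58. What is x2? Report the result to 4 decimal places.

2.6978

g(2.72) = -0.098157, g(2.58) = 0.521561
x2 = 2.580000 − 0.521561·(2.580000 − 2.720000) / (0.521561 − (-0.098157)) = 2.580000 − (-0.073019)/(0.619718) = 2.697825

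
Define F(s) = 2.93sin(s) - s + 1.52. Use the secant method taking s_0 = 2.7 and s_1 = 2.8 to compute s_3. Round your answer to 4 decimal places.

2.7197

F(2.7) = 0.072223, F(2.8) = -0.298485
s_2 = 2.800000 − (-0.298485)·(2.800000 − 2.700000) / (-0.298485 − 0.072223) = 2.800000 − (-0.029848)/(-0.370708) = 2.719482
F(2.719482) = 0.000898
s_3 = 2.719482 − 0.000898·(2.719482 − 2.800000) / (0.000898 − (-0.298485)) = 2.719482 − (-0.000072)/(0.299383) = 2.719724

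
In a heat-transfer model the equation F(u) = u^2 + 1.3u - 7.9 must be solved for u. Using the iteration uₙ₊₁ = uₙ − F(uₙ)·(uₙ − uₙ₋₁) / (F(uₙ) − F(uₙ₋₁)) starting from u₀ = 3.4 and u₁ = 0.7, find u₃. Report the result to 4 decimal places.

2.3651

F(3.4) = 8.080000, F(0.7) = -6.500000
u₂ = 0.700000 − (-6.500000)·(0.700000 − 3.400000) / (-6.500000 − 8.080000) = 0.700000 − (17.550000)/(-14.580000) = 1.903704
F(1.903704) = -1.801097
u₃ = 1.903704 − (-1.801097)·(1.903704 − 0.700000) / (-1.801097 − (-6.500000)) = 1.903704 − (-2.167988)/(4.698903) = 2.365085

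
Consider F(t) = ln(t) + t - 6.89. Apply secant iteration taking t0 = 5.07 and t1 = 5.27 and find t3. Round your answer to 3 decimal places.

F(5.07) = -0.19666, F(5.27) = 0.04203
t2 = 5.27000 − 0.04203·(5.27000 − 5.07000) / (0.04203 − (-0.19666)) = 5.27000 − (0.00841)/(0.23869) = 5.23478
F(5.23478) = 0.00011
t3 = 5.23478 − 0.00011·(5.23478 − 5.27000) / (0.00011 − 0.04203) = 5.23478 − (0.00000)/(-0.04192) = 5.23469

5.235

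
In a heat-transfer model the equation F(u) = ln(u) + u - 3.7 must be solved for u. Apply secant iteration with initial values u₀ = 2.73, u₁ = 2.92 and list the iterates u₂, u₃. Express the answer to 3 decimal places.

F(2.73) = 0.03430, F(2.92) = 0.29158
u₂ = 2.92000 − 0.29158·(2.92000 − 2.73000) / (0.29158 − 0.03430) = 2.92000 − (0.05540)/(0.25728) = 2.70467
F(2.70467) = -0.00035
u₃ = 2.70467 − (-0.00035)·(2.70467 − 2.92000) / (-0.00035 − 0.29158) = 2.70467 − (0.00008)/(-0.29194) = 2.70493

2.705, 2.705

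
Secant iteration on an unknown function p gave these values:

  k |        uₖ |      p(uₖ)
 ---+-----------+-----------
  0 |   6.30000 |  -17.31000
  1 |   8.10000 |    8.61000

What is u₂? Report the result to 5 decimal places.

u₂ = 8.10000 − 8.61000·(8.10000 − 6.30000) / (8.61000 − (-17.31000))
   = 8.10000 − (15.4980000)/(25.9200000) = 7.5020833

7.50208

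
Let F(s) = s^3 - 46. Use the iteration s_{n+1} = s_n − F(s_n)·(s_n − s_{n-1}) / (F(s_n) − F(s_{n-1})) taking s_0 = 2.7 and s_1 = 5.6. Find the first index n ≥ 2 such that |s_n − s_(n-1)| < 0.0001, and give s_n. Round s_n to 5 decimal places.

F(2.7) = -26.3170000, F(5.6) = 129.6160000
s_2 = 5.6000000 − 129.6160000·(2.9000000)/(155.9330000) = 3.1894365;  |Δ| = 2.4105635
F(3.1894365) = -13.5554410
s_3 = 3.1894365 − (-13.5554410)·(-2.4105635)/(-143.1714410) = 3.4176681;  |Δ| = 0.2282316
F(3.4176681) = -6.0800800
s_4 = 3.4176681 − (-6.0800800)·(0.2282316)/(7.4753610) = 3.6033002;  |Δ| = 0.1856321
F(3.6033002) = 0.7844283
s_5 = 3.6033002 − 0.7844283·(0.1856321)/(6.8645083) = 3.5820874;  |Δ| = 0.0212127
F(3.5820874) = -0.0369812
s_6 = 3.5820874 − (-0.0369812)·(-0.0212127)/(-0.8214094) = 3.5830425;  |Δ| = 0.0009550
F(3.5830425) = -0.0002083
s_7 = 3.5830425 − (-0.0002083)·(0.0009550)/(0.0367728) = 3.5830479;  |Δ| = 0.0000054
|s_7 − s_6| = 0.0000054 < 0.0001

n = 7, s_n = 3.58305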